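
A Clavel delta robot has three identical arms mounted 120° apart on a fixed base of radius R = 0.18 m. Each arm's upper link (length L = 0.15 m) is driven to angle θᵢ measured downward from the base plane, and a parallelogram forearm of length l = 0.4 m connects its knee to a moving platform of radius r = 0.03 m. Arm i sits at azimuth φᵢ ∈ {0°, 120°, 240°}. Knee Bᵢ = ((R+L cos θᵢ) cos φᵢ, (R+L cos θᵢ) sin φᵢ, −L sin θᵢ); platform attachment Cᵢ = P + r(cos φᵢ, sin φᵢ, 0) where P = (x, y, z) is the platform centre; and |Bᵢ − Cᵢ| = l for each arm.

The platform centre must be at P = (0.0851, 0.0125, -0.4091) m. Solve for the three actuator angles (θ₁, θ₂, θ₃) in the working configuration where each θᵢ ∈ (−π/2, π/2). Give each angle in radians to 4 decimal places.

rotate P by −φ1: (0.0851, 0.0125, -0.4091)
  e−x'=0.0649;  (l²−L²−(e−x')²−y'²−z²)/2L = -0.1141
  θ1 = atan2(B,A) + arccos(C/0.4142) = 0.4364
arm 2 (φ=120.0°): x'=-0.0317, y'=-0.0799
  A=0.1817, B=-0.4091, C=(l²−L²−A²−y'²−z²)/(2L)=-0.2309
  γ=atan2(-0.4091,0.1817)=-1.1528;  ψ=arccos(-0.5159)=2.1128;  θ2=γ+ψ≈0.9601
arm 3 (φ=240.0°): x'=-0.0534, y'=0.0674
  A cos θ + B sin θ = C:  0.2034·cos θ + -0.4091·sin θ = -0.2526
  θ3 = atan2(B,A) + arccos(C/0.4569) = 1.0471

θ₁ = 0.4364, θ₂ = 0.9601, θ₃ = 1.0471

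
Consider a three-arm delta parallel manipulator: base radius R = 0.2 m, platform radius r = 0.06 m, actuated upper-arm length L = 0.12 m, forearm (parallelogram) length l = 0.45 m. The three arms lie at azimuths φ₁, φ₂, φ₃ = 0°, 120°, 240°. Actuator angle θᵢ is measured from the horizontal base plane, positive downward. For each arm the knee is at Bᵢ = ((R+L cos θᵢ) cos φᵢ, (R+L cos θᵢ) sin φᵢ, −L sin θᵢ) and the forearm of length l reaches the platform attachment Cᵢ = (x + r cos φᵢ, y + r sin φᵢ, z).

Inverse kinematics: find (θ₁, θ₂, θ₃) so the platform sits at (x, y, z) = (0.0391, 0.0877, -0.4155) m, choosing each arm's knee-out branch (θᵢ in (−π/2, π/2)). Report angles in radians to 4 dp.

φ1=0.0° → target in arm frame (0.0391, 0.0877)
  A cos θ + B sin θ = C:  0.1009·cos θ + -0.4155·sin θ = -0.0101
  θ1 = atan2(B,A) + arccos(C/0.4276) = 0.2617
φ2=120.0° → target in arm frame (0.0564, -0.0777)
  A cos θ + B sin θ = C:  0.0836·cos θ + -0.4155·sin θ = 0.0101
  θ2 = atan2(B,A) + arccos(C/0.4238) = 0.1746
φ3=240.0° → target in arm frame (-0.0955, -0.0100)
  e−x'=0.2355;  (l²−L²−(e−x')²−y'²−z²)/2L = -0.1671
  √(A²+B²)=0.4776;  θ3 = -1.0552+1.9282 ≈ 0.8730

θ₁ = 0.2617, θ₂ = 0.1746, θ₃ = 0.8730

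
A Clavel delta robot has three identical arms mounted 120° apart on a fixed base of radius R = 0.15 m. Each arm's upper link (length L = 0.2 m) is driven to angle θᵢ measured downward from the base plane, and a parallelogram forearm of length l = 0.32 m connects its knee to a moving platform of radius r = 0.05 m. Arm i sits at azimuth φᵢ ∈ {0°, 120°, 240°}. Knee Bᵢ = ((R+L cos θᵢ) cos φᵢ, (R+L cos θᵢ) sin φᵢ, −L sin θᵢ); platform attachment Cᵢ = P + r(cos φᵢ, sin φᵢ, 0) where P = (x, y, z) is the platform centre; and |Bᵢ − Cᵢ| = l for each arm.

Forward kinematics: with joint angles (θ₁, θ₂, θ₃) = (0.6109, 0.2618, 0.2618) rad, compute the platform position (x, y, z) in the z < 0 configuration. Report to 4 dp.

centre 1 = (0.2638·cos0.0°, 0.2638·sin0.0°, -0.1147) = (0.2638, 0.0000, -0.1147)
φ2=120.0°: virtual centre (-0.1466, 0.2539, -0.0518), radius l
arm 3 at φ=240.0°: ρ3 = 0.2932;  centre 3 = (-0.1466, -0.2539, -0.0518)
subtract pairs → two planes through P
[-0.8208 0.5078 0.1259]·P = 0.0059;  [-0.8208 -0.5078 0.1259]·P = 0.0059
Cramer: x(z) = -0.0072+0.1534z;  y(z) = 0.0000-0.0000z
quadratic in z: (1.0235)z²+(0.1463)z+(-0.0158)=0, √Δ=0.2935 → z ∈ {-0.2148, 0.0719}; z = -0.2148 (taking z<0)
x = -0.0401, y = 0.0000

(-0.0401, 0.0000, -0.2148)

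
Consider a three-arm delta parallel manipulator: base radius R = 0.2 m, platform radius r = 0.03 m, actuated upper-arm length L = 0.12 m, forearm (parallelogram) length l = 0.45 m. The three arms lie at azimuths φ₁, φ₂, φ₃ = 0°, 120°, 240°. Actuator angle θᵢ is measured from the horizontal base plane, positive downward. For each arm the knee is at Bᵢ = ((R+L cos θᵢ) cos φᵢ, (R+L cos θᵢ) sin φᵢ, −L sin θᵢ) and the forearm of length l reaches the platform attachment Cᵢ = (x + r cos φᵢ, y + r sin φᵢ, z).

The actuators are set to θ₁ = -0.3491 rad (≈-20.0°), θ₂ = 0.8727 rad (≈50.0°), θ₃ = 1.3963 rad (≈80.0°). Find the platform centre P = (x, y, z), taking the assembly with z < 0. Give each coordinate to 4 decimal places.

centre 1 = (0.2828·cos0.0°, 0.2828·sin0.0°, 0.0410) = (0.2828, 0.0000, 0.0410)
centre 2 = (0.2471·cos120.0°, 0.2471·sin120.0°, -0.0919) = (-0.1236, 0.2140, -0.0919)
centre 3 = (0.1908·cos240.0°, 0.1908·sin240.0°, -0.1182) = (-0.0954, -0.1653, -0.1182)
eliminate P² terms by subtracting sphere 1 from 2 and 3
linear system: -0.8127x+0.4280y = -0.0121−-0.2659z; -0.7564x+-0.3305y = -0.0313−-0.3184z
Cramer: x(z) = 0.0293-0.3785z;  y(z) = 0.0274-0.0973z
sphere 1 gives Az²+Bz+C=0 with A=1.1527, B=0.1044, C=-0.1358;  B²−4AC=0.6373;  roots -0.3915, 0.3010;  negative root z = -0.3915
x = 0.1775, y = 0.0655

(0.1775, 0.0655, -0.3915)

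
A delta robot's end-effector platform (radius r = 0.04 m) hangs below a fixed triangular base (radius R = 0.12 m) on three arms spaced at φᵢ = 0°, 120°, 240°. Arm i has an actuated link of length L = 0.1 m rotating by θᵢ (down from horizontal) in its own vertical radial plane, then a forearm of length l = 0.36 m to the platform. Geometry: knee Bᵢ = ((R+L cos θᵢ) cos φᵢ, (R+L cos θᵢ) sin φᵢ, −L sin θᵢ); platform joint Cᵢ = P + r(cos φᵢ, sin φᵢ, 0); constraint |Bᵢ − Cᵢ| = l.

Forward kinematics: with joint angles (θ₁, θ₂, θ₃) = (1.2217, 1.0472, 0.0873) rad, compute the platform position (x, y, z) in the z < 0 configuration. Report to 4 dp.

arm 1 at φ=0.0°: (R−r)+L cos θ1 = 0.1142;  centre 1 = (0.1142, 0.0000, -0.0940)
centre 2 = (0.1300·cos120.0°, 0.1300·sin120.0°, -0.0866) = (-0.0650, 0.1126, -0.0866)
arm 3 at φ=240.0°: (R−r)+L cos θ3 = 0.1796;  centre 3 = (-0.0898, -0.1556, -0.0087)
subtract pairs → two planes through P
plane₁₂: -0.3584x+0.2252y+0.0147z = 0.0025
Cramer: x(z) = -0.0155+0.2113z;  y(z) = -0.0134+0.2709z
sphere 1 gives Az²+Bz+C=0 with A=1.1180, B=0.1259, C=-0.1038;  B²−4AC=0.4800;  roots -0.3661, 0.2535;  negative root z = -0.3661
x = -0.0928, y = -0.1126

(-0.0928, -0.1126, -0.3661)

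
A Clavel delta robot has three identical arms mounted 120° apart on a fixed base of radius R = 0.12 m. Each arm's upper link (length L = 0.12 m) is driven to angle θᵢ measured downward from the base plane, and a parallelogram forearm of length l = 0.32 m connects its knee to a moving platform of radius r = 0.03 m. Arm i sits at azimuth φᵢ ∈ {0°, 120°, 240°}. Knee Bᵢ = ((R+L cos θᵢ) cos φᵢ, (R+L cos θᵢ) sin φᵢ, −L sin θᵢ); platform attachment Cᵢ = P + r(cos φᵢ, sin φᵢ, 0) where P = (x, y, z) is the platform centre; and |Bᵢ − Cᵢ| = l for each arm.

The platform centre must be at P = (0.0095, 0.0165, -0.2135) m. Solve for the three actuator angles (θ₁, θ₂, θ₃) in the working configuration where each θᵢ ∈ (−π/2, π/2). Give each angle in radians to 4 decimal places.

φ1=0.0° → target in arm frame (0.0095, 0.0165)
  A=0.0805, B=-0.2135, C=(l²−L²−A²−y'²−z²)/(2L)=0.1486
  θ1 = atan2(B,A) + arccos(C/0.2282) = -0.3487
arm 2 (φ=120.0°): x'=0.0095, y'=-0.0165
  e−x'=0.0805;  (l²−L²−(e−x')²−y'²−z²)/2L = 0.1486
  √(A²+B²)=0.2282;  θ2 = -1.2104+0.8613 ≈ -0.3491
arm 3 (φ=240.0°): x'=-0.0190, y'=0.0000
  e−x'=0.1090;  (l²−L²−(e−x')²−y'²−z²)/2L = 0.1272
  √(A²+B²)=0.2397;  θ3 = -1.0986+1.0115 ≈ -0.0871

θ₁ = -0.3487, θ₂ = -0.3491, θ₃ = -0.0871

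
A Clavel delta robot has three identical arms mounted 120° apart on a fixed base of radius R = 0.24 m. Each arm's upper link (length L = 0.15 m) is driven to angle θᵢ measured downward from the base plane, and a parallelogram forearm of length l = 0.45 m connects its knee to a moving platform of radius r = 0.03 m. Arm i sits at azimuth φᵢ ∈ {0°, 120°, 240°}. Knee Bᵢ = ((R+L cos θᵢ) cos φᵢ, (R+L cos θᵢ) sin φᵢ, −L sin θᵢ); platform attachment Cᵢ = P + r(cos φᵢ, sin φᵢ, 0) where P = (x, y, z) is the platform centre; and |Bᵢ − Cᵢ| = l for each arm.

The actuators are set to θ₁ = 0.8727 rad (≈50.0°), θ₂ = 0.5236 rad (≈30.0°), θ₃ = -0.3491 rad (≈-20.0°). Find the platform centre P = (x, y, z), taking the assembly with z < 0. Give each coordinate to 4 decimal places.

S1 = (0.3064·cos0.0°, 0.3064·sin0.0°, -0.1149) = (0.3064, 0.0000, -0.1149)
φ2=120.0°: virtual centre (-0.1700, 0.2944, -0.0750), radius l
arm 3 at φ=240.0°: (R−r)+L cos θ3 = 0.3510;  S3 = (-0.1755, -0.3039, 0.0513)
subtract pairs → two planes through P
[-0.9527 0.5887 0.0798]·P = 0.0141;  [-0.9638 -0.6079 0.3324]·P = 0.0187
det = 1.1465;  x = -0.0171+0.2130z,  y = -0.0037+0.2091z
quadratic in z: (1.0891)z²+(0.0905)z+(-0.0846)=0, √Δ=0.6139 → z ∈ {-0.3234, 0.2403}; z = -0.3234 (taking z<0)
x = -0.0859, y = -0.0714

(-0.0859, -0.0714, -0.3234)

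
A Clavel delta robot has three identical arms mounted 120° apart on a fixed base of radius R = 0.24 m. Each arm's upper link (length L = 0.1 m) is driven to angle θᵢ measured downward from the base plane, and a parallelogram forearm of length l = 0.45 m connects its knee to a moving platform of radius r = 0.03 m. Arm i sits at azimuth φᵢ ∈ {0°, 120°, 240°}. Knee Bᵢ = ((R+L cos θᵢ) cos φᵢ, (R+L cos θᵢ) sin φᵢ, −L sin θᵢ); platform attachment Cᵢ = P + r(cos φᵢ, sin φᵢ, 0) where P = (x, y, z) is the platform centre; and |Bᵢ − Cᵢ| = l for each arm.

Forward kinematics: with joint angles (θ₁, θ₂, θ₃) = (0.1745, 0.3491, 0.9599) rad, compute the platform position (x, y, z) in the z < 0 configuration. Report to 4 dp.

φ1=0.0°: virtual centre (0.3085, 0.0000, -0.0174), radius l
S2 = (0.3040·cos120.0°, 0.3040·sin120.0°, -0.0342) = (-0.1520, 0.2632, -0.0342)
arm 3 at φ=240.0°: ρ3 = 0.2674;  S3 = (-0.1337, -0.2315, -0.0819)
eliminate P² terms by subtracting sphere 1 from 2 and 3
plane₁₂: -0.9209x+0.5265y+-0.0337z = -0.0019
det = 0.8921;  x = 0.0112+-0.0937z,  y = 0.0160+-0.0999z
sphere 1 gives Az²+Bz+C=0 with A=1.0188, B=0.0872, C=-0.1136;  B²−4AC=0.4703;  roots -0.3794, 0.2938;  negative root z = -0.3794
x = 0.0467, y = 0.0538

(0.0467, 0.0538, -0.3794)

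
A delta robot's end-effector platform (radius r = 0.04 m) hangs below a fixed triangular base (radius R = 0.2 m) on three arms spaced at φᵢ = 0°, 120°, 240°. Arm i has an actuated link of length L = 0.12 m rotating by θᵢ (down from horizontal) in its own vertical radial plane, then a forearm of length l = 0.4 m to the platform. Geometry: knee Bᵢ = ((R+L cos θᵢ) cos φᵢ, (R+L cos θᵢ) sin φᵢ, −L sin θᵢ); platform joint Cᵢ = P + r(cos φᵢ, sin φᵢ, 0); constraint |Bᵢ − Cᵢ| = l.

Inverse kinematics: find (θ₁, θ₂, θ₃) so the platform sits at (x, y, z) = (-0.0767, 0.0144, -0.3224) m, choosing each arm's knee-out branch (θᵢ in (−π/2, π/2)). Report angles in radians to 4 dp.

φ1=0.0° → target in arm frame (-0.0767, 0.0144)
  A cos θ + B sin θ = C:  0.2367·cos θ + -0.3224·sin θ = -0.0607
  √(A²+B²)=0.4000;  θ1 = -0.9375+1.7232 ≈ 0.7857
rotate P by −φ2: (0.0508, 0.0592, -0.3224)
  A cos θ + B sin θ = C:  0.1092·cos θ + -0.3224·sin θ = 0.1093
  θ2 = atan2(B,A) + arccos(C/0.3404) = -0.0004
rotate P by −φ3: (0.0259, -0.0736, -0.3224)
  A cos θ + B sin θ = C:  0.1341·cos θ + -0.3224·sin θ = 0.0760
  γ=atan2(-0.3224,0.1341)=-1.1766;  ψ=arccos(0.2178)=1.3513;  θ3=γ+ψ≈0.1747

θ₁ = 0.7857, θ₂ = -0.0004, θ₃ = 0.1747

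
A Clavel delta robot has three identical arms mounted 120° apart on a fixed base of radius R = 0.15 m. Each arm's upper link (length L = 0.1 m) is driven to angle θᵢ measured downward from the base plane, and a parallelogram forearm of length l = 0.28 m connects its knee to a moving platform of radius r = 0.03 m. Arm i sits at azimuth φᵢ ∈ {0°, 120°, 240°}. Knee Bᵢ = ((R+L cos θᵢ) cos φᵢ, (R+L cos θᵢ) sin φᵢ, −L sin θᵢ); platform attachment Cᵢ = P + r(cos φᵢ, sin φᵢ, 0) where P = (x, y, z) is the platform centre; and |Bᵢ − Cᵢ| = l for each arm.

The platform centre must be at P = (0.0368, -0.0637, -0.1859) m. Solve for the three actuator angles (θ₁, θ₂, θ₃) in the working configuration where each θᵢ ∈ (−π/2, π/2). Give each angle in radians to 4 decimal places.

rotate P by −φ1: (0.0368, -0.0637, -0.1859)
  e−x'=0.0832;  (l²−L²−(e−x')²−y'²−z²)/2L = 0.1143
  γ=atan2(-0.1859,0.0832)=-1.1500;  ψ=arccos(0.5612)=0.9749;  θ1=γ+ψ≈-0.1751
φ2=120.0° → target in arm frame (-0.0736, 0.0000)
  A cos θ + B sin θ = C:  0.1936·cos θ + -0.1859·sin θ = -0.0181
  γ=atan2(-0.1859,0.1936)=-0.7652;  ψ=arccos(-0.0676)=1.6384;  θ2=γ+ψ≈0.8732
arm 3 (φ=240.0°): x'=0.0368, y'=0.0637
  e−x'=0.0832;  (l²−L²−(e−x')²−y'²−z²)/2L = 0.1143
  θ3 = atan2(B,A) + arccos(C/0.2037) = -0.1746

θ₁ = -0.1751, θ₂ = 0.8732, θ₃ = -0.1746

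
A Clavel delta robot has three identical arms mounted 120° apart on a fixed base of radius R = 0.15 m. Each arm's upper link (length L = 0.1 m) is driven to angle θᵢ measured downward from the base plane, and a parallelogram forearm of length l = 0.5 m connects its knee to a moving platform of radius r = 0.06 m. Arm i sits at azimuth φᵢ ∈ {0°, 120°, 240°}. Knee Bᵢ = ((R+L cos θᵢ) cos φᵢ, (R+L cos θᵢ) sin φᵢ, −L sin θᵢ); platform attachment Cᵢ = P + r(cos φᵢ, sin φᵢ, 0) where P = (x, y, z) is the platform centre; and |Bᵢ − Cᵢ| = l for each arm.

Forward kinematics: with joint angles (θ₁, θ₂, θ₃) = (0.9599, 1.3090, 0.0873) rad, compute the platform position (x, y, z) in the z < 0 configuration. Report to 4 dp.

(-0.0415, -0.1871, -0.5053)

arm 1 at φ=0.0°: (R−r)+L cos θ1 = 0.1474;  S1 = (0.1474, 0.0000, -0.0819)
S2 = (0.1159·cos120.0°, 0.1159·sin120.0°, -0.0966) = (-0.0579, 0.1004, -0.0966)
arm 3 at φ=240.0°: (R−r)+L cos θ3 = 0.1896;  S3 = (-0.0948, -0.1642, -0.0087)
eliminate P² terms by subtracting sphere 1 from 2 and 3
linear system: -0.4106x+0.2007y = -0.0057−-0.0294z; -0.4843x+-0.3284y = 0.0076−0.1464z
det = 0.2321;  x = 0.0014+0.0851z,  y = -0.0253+0.3203z
sphere 1 gives Az²+Bz+C=0 with A=1.1098, B=0.1228, C=-0.2214;  B²−4AC=0.9977;  roots -0.5053, 0.3947;  negative root z = -0.5053
x = -0.0415, y = -0.1871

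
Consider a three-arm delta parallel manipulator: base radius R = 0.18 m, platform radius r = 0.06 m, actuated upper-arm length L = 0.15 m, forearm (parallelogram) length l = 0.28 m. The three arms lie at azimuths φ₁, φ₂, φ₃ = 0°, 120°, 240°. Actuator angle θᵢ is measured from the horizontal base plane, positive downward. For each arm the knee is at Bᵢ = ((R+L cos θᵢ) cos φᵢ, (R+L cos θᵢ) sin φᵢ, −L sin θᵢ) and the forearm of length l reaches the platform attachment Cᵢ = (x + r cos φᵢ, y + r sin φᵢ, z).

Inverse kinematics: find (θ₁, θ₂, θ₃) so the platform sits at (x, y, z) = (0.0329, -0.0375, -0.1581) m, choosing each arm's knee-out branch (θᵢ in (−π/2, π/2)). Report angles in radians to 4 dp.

rotate P by −φ1: (0.0329, -0.0375, -0.1581)
  A cos θ + B sin θ = C:  0.0871·cos θ + -0.1581·sin θ = 0.0730
  γ=atan2(-0.1581,0.0871)=-1.0672;  ψ=arccos(0.4046)=1.1542;  θ1=γ+ψ≈0.0870
φ2=120.0° → target in arm frame (-0.0489, -0.0097)
  A=0.1689, B=-0.1581, C=(l²−L²−A²−y'²−z²)/(2L)=0.0076
  √(A²+B²)=0.2314;  θ2 = -0.7523+1.5380 ≈ 0.7857
arm 3 (φ=240.0°): x'=0.0160, y'=0.0472
  e−x'=0.1040;  (l²−L²−(e−x')²−y'²−z²)/2L = 0.0595
  θ3 = atan2(B,A) + arccos(C/0.1892) = 0.2616

θ₁ = 0.0870, θ₂ = 0.7857, θ₃ = 0.2616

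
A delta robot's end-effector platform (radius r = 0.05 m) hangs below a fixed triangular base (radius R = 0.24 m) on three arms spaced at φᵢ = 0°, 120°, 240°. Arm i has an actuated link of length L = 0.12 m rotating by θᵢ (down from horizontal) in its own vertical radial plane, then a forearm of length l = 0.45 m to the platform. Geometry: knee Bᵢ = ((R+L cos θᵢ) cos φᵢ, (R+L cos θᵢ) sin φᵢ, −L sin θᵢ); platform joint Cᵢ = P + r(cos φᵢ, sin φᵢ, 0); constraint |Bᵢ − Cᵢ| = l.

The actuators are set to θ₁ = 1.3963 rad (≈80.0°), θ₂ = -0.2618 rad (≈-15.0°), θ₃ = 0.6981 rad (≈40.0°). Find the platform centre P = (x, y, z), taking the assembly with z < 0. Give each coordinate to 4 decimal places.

arm 1 at φ=0.0°: ρ1 = 0.2108;  O1 = (0.2108, 0.0000, -0.1182)
φ2=120.0°: virtual centre (-0.1530, 0.2649, 0.0311), radius l
arm 3 at φ=240.0°: ρ3 = 0.2819;  O3 = (-0.1410, -0.2442, -0.0771)
|O₂|²−|O₁|² = 0.0361;  |O₃|²−|O₁|² = 0.0270
linear system: -0.7276x+0.5299y = 0.0361−0.2985z; -0.7036x+-0.4883y = 0.0270−0.0821z
Cramer: x(z) = -0.0439+0.2599z;  y(z) = 0.0079-0.2064z
quadratic in z: (1.1102)z²+(0.1007)z+(-0.1236)=0, √Δ=0.7476 → z ∈ {-0.3821, 0.2914}; z = -0.3821 (taking z<0)
x = -0.1432, y = 0.0868

(-0.1432, 0.0868, -0.3821)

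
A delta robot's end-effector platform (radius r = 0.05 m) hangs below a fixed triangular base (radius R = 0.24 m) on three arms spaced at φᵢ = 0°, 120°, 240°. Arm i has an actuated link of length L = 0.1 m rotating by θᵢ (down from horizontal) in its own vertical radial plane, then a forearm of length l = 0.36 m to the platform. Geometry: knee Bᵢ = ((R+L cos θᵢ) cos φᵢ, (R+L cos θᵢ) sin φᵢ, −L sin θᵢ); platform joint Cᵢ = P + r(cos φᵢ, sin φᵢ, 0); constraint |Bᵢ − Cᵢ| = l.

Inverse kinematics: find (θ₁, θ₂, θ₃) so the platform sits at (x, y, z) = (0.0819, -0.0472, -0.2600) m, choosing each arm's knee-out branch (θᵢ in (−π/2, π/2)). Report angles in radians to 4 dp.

θ₁ = -0.3487, θ₂ = 1.1341, θ₃ = 0.5234

arm 1 (φ=0.0°): x'=0.0819, y'=-0.0472
  A=0.1081, B=-0.2600, C=(l²−L²−A²−y'²−z²)/(2L)=0.1904
  θ1 = atan2(B,A) + arccos(C/0.2816) = -0.3487
arm 2 (φ=120.0°): x'=-0.0818, y'=-0.0473
  A=0.2718, B=-0.2600, C=(l²−L²−A²−y'²−z²)/(2L)=-0.1206
  θ2 = atan2(B,A) + arccos(C/0.3762) = 1.1341
rotate P by −φ3: (-0.0001, 0.0945, -0.2600)
  A cos θ + B sin θ = C:  0.1901·cos θ + -0.2600·sin θ = 0.0347
  θ3 = atan2(B,A) + arccos(C/0.3221) = 0.5234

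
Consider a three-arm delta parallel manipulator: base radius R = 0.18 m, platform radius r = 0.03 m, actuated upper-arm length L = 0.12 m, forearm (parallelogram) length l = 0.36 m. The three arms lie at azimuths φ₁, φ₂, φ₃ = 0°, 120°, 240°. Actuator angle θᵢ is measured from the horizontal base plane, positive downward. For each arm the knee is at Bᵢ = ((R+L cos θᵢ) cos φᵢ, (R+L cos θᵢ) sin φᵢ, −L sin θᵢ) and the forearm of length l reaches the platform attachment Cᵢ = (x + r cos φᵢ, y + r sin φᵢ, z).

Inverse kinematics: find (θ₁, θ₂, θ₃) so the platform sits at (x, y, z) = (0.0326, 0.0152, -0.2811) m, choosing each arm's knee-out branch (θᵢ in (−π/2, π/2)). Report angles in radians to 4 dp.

arm 1 (φ=0.0°): x'=0.0326, y'=0.0152
  A cos θ + B sin θ = C:  0.1174·cos θ + -0.2811·sin θ = 0.0924
  γ=atan2(-0.2811,0.1174)=-1.1752;  ψ=arccos(0.3032)=1.2627;  θ1=γ+ψ≈0.0876
arm 2 (φ=120.0°): x'=-0.0031, y'=-0.0358
  A=0.1531, B=-0.2811, C=(l²−L²−A²−y'²−z²)/(2L)=0.0477
  γ=atan2(-0.2811,0.1531)=-1.0720;  ψ=arccos(0.1490)=1.4212;  θ2=γ+ψ≈0.3493
φ3=240.0° → target in arm frame (-0.0295, 0.0206)
  e−x'=0.1795;  (l²−L²−(e−x')²−y'²−z²)/2L = 0.0148
  √(A²+B²)=0.3335;  θ3 = -1.0026+1.5264 ≈ 0.5238

θ₁ = 0.0876, θ₂ = 0.3493, θ₃ = 0.5238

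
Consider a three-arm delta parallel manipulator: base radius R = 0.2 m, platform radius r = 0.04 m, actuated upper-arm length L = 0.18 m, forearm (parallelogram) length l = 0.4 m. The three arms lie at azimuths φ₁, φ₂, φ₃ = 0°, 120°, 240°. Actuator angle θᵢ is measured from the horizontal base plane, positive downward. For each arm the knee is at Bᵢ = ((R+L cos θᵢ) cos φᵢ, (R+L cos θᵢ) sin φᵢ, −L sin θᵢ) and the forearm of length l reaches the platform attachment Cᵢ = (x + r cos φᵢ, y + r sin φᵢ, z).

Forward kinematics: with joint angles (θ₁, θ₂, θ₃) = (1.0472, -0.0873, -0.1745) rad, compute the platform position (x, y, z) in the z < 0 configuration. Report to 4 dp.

(-0.1394, -0.0062, -0.2470)

φ1=0.0°: virtual centre (0.2500, 0.0000, -0.1559), radius l
φ2=120.0°: virtual centre (-0.1697, 0.2939, 0.0157), radius l
φ3=240.0°: virtual centre (-0.1686, -0.2921, 0.0313), radius l
|centre ₂|²−|centre ₁|² = 0.0286;  |centre ₃|²−|centre ₁|² = 0.0279
plane₁₂: -0.8393x+0.5877y+0.3432z = 0.0286
det = 0.9824;  x = -0.0337+0.4280z,  y = 0.0005+0.0273z
quadratic in z: (1.1839)z²+(0.0690)z+(-0.0552)=0, √Δ=0.5160 → z ∈ {-0.2470, 0.1888}; z = -0.2470 (taking z<0)
x = -0.1394, y = -0.0062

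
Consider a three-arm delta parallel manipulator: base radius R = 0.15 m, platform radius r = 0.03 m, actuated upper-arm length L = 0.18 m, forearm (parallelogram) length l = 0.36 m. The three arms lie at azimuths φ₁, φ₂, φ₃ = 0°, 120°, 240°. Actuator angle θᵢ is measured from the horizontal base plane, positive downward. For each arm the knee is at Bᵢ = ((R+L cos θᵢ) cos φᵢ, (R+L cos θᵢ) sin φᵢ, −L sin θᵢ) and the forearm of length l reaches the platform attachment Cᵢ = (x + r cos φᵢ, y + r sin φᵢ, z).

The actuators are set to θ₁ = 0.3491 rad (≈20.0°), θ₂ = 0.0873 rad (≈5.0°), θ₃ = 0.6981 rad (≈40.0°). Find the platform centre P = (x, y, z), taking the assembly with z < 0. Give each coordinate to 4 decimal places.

(0.0085, 0.0680, -0.2765)

centre 1 = (0.2891·cos0.0°, 0.2891·sin0.0°, -0.0616) = (0.2891, 0.0000, -0.0616)
φ2=120.0°: virtual centre (-0.1497, 0.2592, -0.0157), radius l
centre 3 = (0.2579·cos240.0°, 0.2579·sin240.0°, -0.1157) = (-0.1289, -0.2233, -0.1157)
|centre ₂|²−|centre ₁|² = 0.0024;  |centre ₃|²−|centre ₁|² = -0.0075
linear system: -0.8776x+0.5184y = 0.0024−0.0918z; -0.8362x+-0.4467y = -0.0075−-0.1083z
det = 0.8255;  x = 0.0034+-0.0183z,  y = 0.0104+-0.2080z
quadratic in z: (1.0436)z²+(0.1293)z+(-0.0440)=0, √Δ=0.4479 → z ∈ {-0.2765, 0.1526}; z = -0.2765 (taking z<0)
x = 0.0085, y = 0.0680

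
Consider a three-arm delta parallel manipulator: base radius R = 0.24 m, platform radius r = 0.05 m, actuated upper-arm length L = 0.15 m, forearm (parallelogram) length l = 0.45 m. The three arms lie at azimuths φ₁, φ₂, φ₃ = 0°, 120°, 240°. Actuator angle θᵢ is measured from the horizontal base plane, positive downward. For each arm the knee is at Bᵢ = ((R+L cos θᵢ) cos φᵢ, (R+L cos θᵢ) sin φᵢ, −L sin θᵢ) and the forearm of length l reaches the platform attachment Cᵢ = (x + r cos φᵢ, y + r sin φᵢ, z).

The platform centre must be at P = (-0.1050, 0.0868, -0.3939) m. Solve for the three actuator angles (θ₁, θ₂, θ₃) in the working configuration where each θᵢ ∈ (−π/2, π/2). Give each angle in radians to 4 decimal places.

rotate P by −φ1: (-0.1050, 0.0868, -0.3939)
  e−x'=0.2950;  (l²−L²−(e−x')²−y'²−z²)/2L = -0.2324
  √(A²+B²)=0.4921;  θ1 = -0.9280+2.0626 ≈ 1.1346
rotate P by −φ2: (0.1277, 0.0475, -0.3939)
  A=0.0623, B=-0.3939, C=(l²−L²−A²−y'²−z²)/(2L)=0.0623
  θ2 = atan2(B,A) + arccos(C/0.3988) = 0.0000
rotate P by −φ3: (-0.0227, -0.1343, -0.3939)
  A cos θ + B sin θ = C:  0.2127·cos θ + -0.3939·sin θ = -0.1281
  γ=atan2(-0.3939,0.2127)=-1.0757;  ψ=arccos(-0.2862)=1.8610;  θ3=γ+ψ≈0.7853

θ₁ = 1.1346, θ₂ = 0.0000, θ₃ = 0.7853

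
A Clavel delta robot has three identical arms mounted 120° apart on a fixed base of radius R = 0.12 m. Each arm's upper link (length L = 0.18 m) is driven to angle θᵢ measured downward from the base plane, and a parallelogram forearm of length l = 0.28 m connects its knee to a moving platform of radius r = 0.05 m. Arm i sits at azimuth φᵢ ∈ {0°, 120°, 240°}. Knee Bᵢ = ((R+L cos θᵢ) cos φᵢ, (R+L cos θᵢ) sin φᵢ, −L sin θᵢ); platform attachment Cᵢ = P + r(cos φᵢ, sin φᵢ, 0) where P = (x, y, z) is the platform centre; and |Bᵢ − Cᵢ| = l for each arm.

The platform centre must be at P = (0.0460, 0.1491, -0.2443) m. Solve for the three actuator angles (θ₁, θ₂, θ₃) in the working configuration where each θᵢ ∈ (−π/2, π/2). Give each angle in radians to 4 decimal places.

θ₁ = 0.5236, θ₂ = 0.1744, θ₃ = 1.3087

rotate P by −φ1: (0.0460, 0.1491, -0.2443)
  A cos θ + B sin θ = C:  0.0240·cos θ + -0.2443·sin θ = -0.1014
  γ=atan2(-0.2443,0.0240)=-1.4729;  ψ=arccos(-0.4129)=1.9964;  θ1=γ+ψ≈0.5236
rotate P by −φ2: (0.1061, -0.1144, -0.2443)
  e−x'=-0.0361;  (l²−L²−(e−x')²−y'²−z²)/2L = -0.0780
  √(A²+B²)=0.2470;  θ2 = -1.7176+1.8920 ≈ 0.1744
rotate P by −φ3: (-0.1521, -0.0347, -0.2443)
  A cos θ + B sin θ = C:  0.2221·cos θ + -0.2443·sin θ = -0.1784
  θ3 = atan2(B,A) + arccos(C/0.3302) = 1.3087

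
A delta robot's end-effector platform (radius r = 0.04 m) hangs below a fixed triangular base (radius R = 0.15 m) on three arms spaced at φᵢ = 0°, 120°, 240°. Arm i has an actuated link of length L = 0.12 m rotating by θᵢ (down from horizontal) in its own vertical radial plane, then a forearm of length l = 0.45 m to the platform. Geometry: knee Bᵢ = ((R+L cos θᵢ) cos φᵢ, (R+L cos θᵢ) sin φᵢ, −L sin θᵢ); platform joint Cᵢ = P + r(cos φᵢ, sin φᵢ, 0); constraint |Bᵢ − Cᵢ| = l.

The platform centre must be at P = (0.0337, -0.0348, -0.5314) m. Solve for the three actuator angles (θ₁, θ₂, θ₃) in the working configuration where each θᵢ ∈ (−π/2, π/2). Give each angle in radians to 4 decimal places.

arm 1 (φ=0.0°): x'=0.0337, y'=-0.0348
  A cos θ + B sin θ = C:  0.0763·cos θ + -0.5314·sin θ = -0.4222
  θ1 = atan2(B,A) + arccos(C/0.5368) = 1.0475
rotate P by −φ2: (-0.0470, -0.0118, -0.5314)
  A cos θ + B sin θ = C:  0.1570·cos θ + -0.5314·sin θ = -0.4961
  γ=atan2(-0.5314,0.1570)=-1.2835;  ψ=arccos(-0.8954)=2.6800;  θ2=γ+ψ≈1.3965
rotate P by −φ3: (0.0133, 0.0466, -0.5314)
  A=0.0967, B=-0.5314, C=(l²−L²−A²−y'²−z²)/(2L)=-0.4409
  θ3 = atan2(B,A) + arccos(C/0.5401) = 1.1349

θ₁ = 1.0475, θ₂ = 1.3965, θ₃ = 1.1349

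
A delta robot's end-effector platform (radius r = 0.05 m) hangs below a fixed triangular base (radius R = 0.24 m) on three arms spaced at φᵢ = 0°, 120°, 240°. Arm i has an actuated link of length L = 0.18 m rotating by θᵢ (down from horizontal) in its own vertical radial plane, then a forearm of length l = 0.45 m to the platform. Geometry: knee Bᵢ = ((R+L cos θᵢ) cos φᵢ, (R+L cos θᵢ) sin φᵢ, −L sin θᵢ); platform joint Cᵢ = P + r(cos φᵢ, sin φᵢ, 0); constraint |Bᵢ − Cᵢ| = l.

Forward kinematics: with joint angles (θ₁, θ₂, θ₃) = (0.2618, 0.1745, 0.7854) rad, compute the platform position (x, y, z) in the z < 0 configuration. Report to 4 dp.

(0.0314, 0.0726, -0.3411)

φ1=0.0°: virtual centre (0.3639, 0.0000, -0.0466), radius l
φ2=120.0°: virtual centre (-0.1836, 0.3181, -0.0313), radius l
φ3=240.0°: virtual centre (-0.1586, -0.2748, -0.1273), radius l
|S₂|²−|S₁|² = 0.0013;  |S₃|²−|S₁|² = -0.0177
linear system: -1.0950x+0.6361y = 0.0013−0.0307z; -1.0450x+-0.5495y = -0.0177−-0.1614z
Cramer: x(z) = 0.0083-0.0677z;  y(z) = 0.0164-0.1648z
sphere 1 gives Az²+Bz+C=0 with A=1.0318, B=0.1360, C=-0.0737;  B²−4AC=0.3225;  roots -0.3411, 0.2093;  negative root z = -0.3411
x = 0.0314, y = 0.0726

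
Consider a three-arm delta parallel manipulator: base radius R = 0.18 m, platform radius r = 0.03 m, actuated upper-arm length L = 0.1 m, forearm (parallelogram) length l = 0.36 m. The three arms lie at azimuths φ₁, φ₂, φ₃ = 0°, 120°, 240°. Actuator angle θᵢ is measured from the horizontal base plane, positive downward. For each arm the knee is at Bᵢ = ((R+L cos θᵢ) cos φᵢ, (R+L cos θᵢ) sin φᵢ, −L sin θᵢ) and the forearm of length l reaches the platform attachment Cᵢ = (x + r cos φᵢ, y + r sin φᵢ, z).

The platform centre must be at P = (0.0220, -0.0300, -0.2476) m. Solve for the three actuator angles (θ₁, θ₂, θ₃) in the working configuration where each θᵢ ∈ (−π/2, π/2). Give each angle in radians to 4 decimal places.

rotate P by −φ1: (0.0220, -0.0300, -0.2476)
  A cos θ + B sin θ = C:  0.1280·cos θ + -0.2476·sin θ = 0.2051
  γ=atan2(-0.2476,0.1280)=-1.0937;  ψ=arccos(0.7357)=0.7441;  θ1=γ+ψ≈-0.3495
arm 2 (φ=120.0°): x'=-0.0370, y'=-0.0041
  A cos θ + B sin θ = C:  0.1870·cos θ + -0.2476·sin θ = 0.1166
  γ=atan2(-0.2476,0.1870)=-0.9240;  ψ=arccos(0.3757)=1.1856;  θ2=γ+ψ≈0.2616
rotate P by −φ3: (0.0150, 0.0341, -0.2476)
  A cos θ + B sin θ = C:  0.1350·cos θ + -0.2476·sin θ = 0.1945
  √(A²+B²)=0.2820;  θ3 = -1.0716+0.8097 ≈ -0.2619

θ₁ = -0.3495, θ₂ = 0.2616, θ₃ = -0.2619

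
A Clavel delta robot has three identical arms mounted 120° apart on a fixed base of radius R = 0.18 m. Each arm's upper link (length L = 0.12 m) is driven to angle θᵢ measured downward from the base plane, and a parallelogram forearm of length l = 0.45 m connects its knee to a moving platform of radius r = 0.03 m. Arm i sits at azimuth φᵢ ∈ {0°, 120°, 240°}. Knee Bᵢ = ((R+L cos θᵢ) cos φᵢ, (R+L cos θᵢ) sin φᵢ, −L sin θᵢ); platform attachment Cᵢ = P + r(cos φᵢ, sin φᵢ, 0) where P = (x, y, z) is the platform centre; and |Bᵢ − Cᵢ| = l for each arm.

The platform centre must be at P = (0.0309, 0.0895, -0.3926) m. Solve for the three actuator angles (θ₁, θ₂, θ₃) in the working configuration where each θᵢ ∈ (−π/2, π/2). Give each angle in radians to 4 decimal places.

θ₁ = 0.1747, θ₂ = -0.0001, θ₃ = 0.7853

rotate P by −φ1: (0.0309, 0.0895, -0.3926)
  A cos θ + B sin θ = C:  0.1191·cos θ + -0.3926·sin θ = 0.0490
  √(A²+B²)=0.4103;  θ1 = -1.2763+1.4510 ≈ 0.1747
arm 2 (φ=120.0°): x'=0.0621, y'=-0.0715
  A=0.0879, B=-0.3926, C=(l²−L²−A²−y'²−z²)/(2L)=0.0880
  √(A²+B²)=0.4023;  θ2 = -1.3504+1.3503 ≈ -0.0001
φ3=240.0° → target in arm frame (-0.0930, -0.0180)
  A cos θ + B sin θ = C:  0.2430·cos θ + -0.3926·sin θ = -0.1058
  γ=atan2(-0.3926,0.2430)=-1.0166;  ψ=arccos(-0.2291)=1.8020;  θ3=γ+ψ≈0.7853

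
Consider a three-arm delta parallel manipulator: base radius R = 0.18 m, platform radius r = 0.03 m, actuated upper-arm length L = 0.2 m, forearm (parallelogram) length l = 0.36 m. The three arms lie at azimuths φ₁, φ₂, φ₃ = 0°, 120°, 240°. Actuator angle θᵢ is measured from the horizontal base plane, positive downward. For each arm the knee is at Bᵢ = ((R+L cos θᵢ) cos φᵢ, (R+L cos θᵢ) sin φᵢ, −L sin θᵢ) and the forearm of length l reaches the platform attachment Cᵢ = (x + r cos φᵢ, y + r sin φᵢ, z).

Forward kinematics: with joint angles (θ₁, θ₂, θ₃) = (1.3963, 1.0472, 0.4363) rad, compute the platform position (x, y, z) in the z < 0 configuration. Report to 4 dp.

(-0.1170, -0.0810, -0.3758)

φ1=0.0°: virtual centre (0.1847, 0.0000, -0.1970), radius l
centre 2 = (0.2500·cos120.0°, 0.2500·sin120.0°, -0.1732) = (-0.1250, 0.2165, -0.1732)
arm 3 at φ=240.0°: ρ3 = 0.3313;  centre 3 = (-0.1656, -0.2869, -0.0845)
|centre ₂|²−|centre ₁|² = 0.0196;  |centre ₃|²−|centre ₁|² = 0.0440
[-0.6194 0.4330 0.0475]·P = 0.0196;  [-0.7007 -0.5738 0.2249]·P = 0.0440
det = 0.6588;  x = -0.0459+0.1892z,  y = -0.0205+0.1609z
quadratic in z: (1.0617)z²+(0.3000)z+(-0.0372)=0, √Δ=0.4979 → z ∈ {-0.3758, 0.0932}; z = -0.3758 (taking z<0)
x = -0.1170, y = -0.0810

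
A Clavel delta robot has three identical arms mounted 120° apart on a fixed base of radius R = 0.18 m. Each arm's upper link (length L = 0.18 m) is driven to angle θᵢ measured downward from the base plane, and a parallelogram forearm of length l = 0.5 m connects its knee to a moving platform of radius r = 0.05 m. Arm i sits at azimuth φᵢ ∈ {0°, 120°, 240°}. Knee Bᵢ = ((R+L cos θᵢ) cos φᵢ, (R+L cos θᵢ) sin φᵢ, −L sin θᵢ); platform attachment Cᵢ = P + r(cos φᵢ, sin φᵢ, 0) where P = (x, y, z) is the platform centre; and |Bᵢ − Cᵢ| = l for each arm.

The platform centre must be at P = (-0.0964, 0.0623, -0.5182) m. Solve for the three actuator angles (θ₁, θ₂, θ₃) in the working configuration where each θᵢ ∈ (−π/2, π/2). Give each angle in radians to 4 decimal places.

θ₁ = 0.9600, θ₂ = 0.3494, θ₃ = 0.6983

φ1=0.0° → target in arm frame (-0.0964, 0.0623)
  A cos θ + B sin θ = C:  0.2264·cos θ + -0.5182·sin θ = -0.2946
  θ1 = atan2(B,A) + arccos(C/0.5655) = 0.9600
arm 2 (φ=120.0°): x'=0.1022, y'=0.0523
  A=0.0278, B=-0.5182, C=(l²−L²−A²−y'²−z²)/(2L)=-0.1512
  γ=atan2(-0.5182,0.0278)=-1.5171;  ψ=arccos(-0.2914)=1.8665;  θ2=γ+ψ≈0.3494
rotate P by −φ3: (-0.0058, -0.1146, -0.5182)
  A cos θ + B sin θ = C:  0.1358·cos θ + -0.5182·sin θ = -0.2292
  √(A²+B²)=0.5357;  θ3 = -1.3146+2.0129 ≈ 0.6983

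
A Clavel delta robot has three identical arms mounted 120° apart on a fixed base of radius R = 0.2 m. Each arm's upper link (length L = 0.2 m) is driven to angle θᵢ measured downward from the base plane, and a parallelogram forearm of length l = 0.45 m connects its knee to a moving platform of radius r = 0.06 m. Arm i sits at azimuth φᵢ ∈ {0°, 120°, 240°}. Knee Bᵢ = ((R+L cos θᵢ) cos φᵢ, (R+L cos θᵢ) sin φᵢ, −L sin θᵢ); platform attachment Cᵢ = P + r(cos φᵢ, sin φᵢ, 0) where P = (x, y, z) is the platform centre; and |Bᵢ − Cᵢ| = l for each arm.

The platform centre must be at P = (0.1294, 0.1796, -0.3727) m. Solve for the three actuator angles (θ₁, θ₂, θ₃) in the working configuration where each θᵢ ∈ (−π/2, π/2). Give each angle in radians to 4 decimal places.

rotate P by −φ1: (0.1294, 0.1796, -0.3727)
  A=0.0106, B=-0.3727, C=(l²−L²−A²−y'²−z²)/(2L)=-0.0219
  θ1 = atan2(B,A) + arccos(C/0.3729) = 0.0873
φ2=120.0° → target in arm frame (0.0908, -0.2019)
  A=0.0492, B=-0.3727, C=(l²−L²−A²−y'²−z²)/(2L)=-0.0489
  √(A²+B²)=0.3759;  θ2 = -1.4396+1.7013 ≈ 0.2617
φ3=240.0° → target in arm frame (-0.2202, 0.0223)
  e−x'=0.3602;  (l²−L²−(e−x')²−y'²−z²)/2L = -0.2667
  √(A²+B²)=0.5183;  θ3 = -0.8024+2.1112 ≈ 1.3088

θ₁ = 0.0873, θ₂ = 0.2617, θ₃ = 1.3088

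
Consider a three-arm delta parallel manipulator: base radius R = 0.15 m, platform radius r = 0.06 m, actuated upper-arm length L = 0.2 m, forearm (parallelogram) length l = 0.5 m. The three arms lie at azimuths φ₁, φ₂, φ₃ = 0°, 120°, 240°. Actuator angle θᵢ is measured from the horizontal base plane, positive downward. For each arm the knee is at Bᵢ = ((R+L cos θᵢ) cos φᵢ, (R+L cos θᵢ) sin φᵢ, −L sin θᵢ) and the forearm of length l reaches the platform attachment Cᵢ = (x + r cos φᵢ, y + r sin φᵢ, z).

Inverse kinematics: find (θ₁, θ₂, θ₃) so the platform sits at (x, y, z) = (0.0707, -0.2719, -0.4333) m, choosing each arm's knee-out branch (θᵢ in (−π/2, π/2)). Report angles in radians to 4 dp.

θ₁ = 0.3492, θ₂ = 1.2218, θ₃ = -0.0874

arm 1 (φ=0.0°): x'=0.0707, y'=-0.2719
  e−x'=0.0193;  (l²−L²−(e−x')²−y'²−z²)/2L = -0.1301
  θ1 = atan2(B,A) + arccos(C/0.4337) = 0.3492
arm 2 (φ=120.0°): x'=-0.2708, y'=0.0747
  e−x'=0.3608;  (l²−L²−(e−x')²−y'²−z²)/2L = -0.2838
  θ2 = atan2(B,A) + arccos(C/0.5639) = 1.2218
φ3=240.0° → target in arm frame (0.2001, 0.1972)
  A cos θ + B sin θ = C:  -0.1101·cos θ + -0.4333·sin θ = -0.0719
  √(A²+B²)=0.4471;  θ3 = -1.8197+1.7323 ≈ -0.0874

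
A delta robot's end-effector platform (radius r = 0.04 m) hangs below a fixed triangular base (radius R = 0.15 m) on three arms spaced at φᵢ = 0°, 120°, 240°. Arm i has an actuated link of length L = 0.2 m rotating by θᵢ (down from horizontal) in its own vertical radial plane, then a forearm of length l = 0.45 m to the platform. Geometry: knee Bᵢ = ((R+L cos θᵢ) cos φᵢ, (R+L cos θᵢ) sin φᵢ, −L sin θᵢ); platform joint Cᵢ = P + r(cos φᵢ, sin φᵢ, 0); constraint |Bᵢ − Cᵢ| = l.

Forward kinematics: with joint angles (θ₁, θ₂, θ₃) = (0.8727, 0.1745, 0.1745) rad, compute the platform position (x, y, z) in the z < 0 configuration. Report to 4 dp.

φ1=0.0°: virtual centre (0.2386, 0.0000, -0.1532), radius l
φ2=120.0°: virtual centre (-0.1535, 0.2658, -0.0347), radius l
S3 = (0.3070·cos240.0°, 0.3070·sin240.0°, -0.0347) = (-0.1535, -0.2658, -0.0347)
|S₂|²−|S₁|² = 0.0151;  |S₃|²−|S₁|² = 0.0151
linear system: -0.7841x+0.5317y = 0.0151−0.2370z; -0.7841x+-0.5317y = 0.0151−0.2370z
Cramer: x(z) = -0.0192+0.3022z;  y(z) = 0.0000-0.0000z
quadratic in z: (1.0914)z²+(0.1506)z+(-0.1126)=0, √Δ=0.7171 → z ∈ {-0.3975, 0.2595}; z = -0.3975 (taking z<0)
x = -0.1393, y = 0.0000

(-0.1393, 0.0000, -0.3975)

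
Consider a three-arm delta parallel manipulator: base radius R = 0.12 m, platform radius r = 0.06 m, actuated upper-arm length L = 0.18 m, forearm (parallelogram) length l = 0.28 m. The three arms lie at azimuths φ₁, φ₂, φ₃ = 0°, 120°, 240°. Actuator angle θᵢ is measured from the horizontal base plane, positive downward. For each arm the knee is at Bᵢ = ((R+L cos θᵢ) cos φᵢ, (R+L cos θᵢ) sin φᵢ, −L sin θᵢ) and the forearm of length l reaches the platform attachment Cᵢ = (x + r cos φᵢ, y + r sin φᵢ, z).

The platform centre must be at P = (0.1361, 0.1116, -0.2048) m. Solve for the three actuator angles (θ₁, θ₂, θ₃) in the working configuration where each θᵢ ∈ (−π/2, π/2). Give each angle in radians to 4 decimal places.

θ₁ = -0.1744, θ₂ = 0.5238, θ₃ = 1.3090

arm 1 (φ=0.0°): x'=0.1361, y'=0.1116
  A=-0.0761, B=-0.2048, C=(l²−L²−A²−y'²−z²)/(2L)=-0.0394
  γ=atan2(-0.2048,-0.0761)=-1.9266;  ψ=arccos(-0.1804)=1.7522;  θ1=γ+ψ≈-0.1744
φ2=120.0° → target in arm frame (0.0286, -0.1737)
  A cos θ + B sin θ = C:  0.0314·cos θ + -0.2048·sin θ = -0.0752
  θ2 = atan2(B,A) + arccos(C/0.2072) = 0.5238
φ3=240.0° → target in arm frame (-0.1647, 0.0621)
  A cos θ + B sin θ = C:  0.2247·cos θ + -0.2048·sin θ = -0.1397
  θ3 = atan2(B,A) + arccos(C/0.3040) = 1.3090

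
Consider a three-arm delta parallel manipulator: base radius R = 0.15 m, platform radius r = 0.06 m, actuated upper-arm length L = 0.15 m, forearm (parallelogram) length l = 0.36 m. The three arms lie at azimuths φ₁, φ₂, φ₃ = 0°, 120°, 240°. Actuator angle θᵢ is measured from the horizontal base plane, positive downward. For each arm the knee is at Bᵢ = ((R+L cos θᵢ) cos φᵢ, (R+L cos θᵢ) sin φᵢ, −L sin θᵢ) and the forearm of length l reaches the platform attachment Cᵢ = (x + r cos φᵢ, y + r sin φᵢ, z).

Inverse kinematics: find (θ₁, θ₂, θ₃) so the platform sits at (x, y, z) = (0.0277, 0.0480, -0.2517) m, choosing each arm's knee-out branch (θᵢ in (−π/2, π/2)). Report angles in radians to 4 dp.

θ₁ = -0.2613, θ₂ = -0.2614, θ₃ = 0.2617

rotate P by −φ1: (0.0277, 0.0480, -0.2517)
  e−x'=0.0623;  (l²−L²−(e−x')²−y'²−z²)/2L = 0.1252
  √(A²+B²)=0.2593;  θ1 = -1.3282+1.0669 ≈ -0.2613
φ2=120.0° → target in arm frame (0.0277, -0.0480)
  A=0.0623, B=-0.2517, C=(l²−L²−A²−y'²−z²)/(2L)=0.1252
  √(A²+B²)=0.2593;  θ2 = -1.3282+1.0668 ≈ -0.2614
φ3=240.0° → target in arm frame (-0.0554, 0.0000)
  e−x'=0.1454;  (l²−L²−(e−x')²−y'²−z²)/2L = 0.0753
  θ3 = atan2(B,A) + arccos(C/0.2907) = 0.2617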